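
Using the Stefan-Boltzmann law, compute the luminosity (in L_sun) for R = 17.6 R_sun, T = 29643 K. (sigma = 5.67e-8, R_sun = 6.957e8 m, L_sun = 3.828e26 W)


R = 17.6 * 6.957e8 m = 1.224432e+10 m. L = 4*pi*R^2*sigma*T^4 = 4*pi*(1.224432e+10)^2 * 5.67e-8 * 29643^4 = 8.248042333e+31 W. L/L_sun = 8.248042333e+31 / 3.828e26 = 215466.1007

215466.1007 L_sun


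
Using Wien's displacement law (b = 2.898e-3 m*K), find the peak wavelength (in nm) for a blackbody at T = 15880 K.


lam_max = b / T = 2.898e-3 / 15880 = 1.825e-07 m = 182.4937 nm

182.4937 nm


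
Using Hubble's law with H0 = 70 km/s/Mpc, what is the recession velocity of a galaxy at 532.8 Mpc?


v = H0 * d = 70 * 532.8 = 37296.0

37296.0 km/s


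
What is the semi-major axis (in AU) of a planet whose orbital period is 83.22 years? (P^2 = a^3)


a = P^(2/3) = 83.22^(2/3) = 19.0613

19.0613 AU


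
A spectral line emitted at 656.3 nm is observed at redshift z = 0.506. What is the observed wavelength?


lam_obs = lam_emit * (1 + z) = 656.3 * (1 + 0.506) = 988.3878

988.3878 nm


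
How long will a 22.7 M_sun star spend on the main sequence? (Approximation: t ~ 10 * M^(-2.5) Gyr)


t = 10 * M^(-2.5) = 10 * 22.7^(-2.5) = 0.0041

0.0041 Gyr


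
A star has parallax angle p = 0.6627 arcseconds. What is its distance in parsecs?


d = 1/p = 1/0.6627 = 1.509

1.509 pc


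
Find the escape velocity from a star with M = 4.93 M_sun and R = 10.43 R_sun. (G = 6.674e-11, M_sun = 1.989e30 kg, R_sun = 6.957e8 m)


M = 4.93 * 1.989e30 kg = 9.80577e+30 kg; R = 10.43 * 6.957e8 m = 7.256151e+09 m. v_esc = sqrt(2GM/R) = sqrt(2 * 6.674e-11 * 9.80577e+30 / 7.256151e+09) = 424713.2345

424713.2345 m/s


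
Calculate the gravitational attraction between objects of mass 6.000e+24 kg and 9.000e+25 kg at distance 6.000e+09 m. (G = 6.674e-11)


F = G*m1*m2/r^2 = 6.674e-11 * 6.000e+24 * 9.000e+25 / (6.000e+09)^2 = 6.674e-11 * 5.400e+50 / 3.600e+19 = 1.001e+21

1.001e+21 N


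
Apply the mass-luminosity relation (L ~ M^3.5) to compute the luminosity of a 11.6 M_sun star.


L/L_sun = (M/M_sun)^3.5 = 11.6^3.5 = 5316.2202

5316.2202 L_sun


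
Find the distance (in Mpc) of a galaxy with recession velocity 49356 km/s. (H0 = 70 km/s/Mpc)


d = v / H0 = 49356 / 70 = 705.0857

705.0857 Mpc


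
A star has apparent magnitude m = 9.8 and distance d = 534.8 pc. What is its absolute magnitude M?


M = m - 5*log10(d) + 5 = 9.8 - 5*log10(534.8) + 5 = 1.159

1.159


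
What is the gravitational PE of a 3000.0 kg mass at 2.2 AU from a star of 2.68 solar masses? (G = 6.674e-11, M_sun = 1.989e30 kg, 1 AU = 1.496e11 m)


M = 2.68 * 1.989e30 kg = 5.33052e+30 kg; r = 2.2 AU * 1.496e11 m/AU = 3.2912e+11 m. U = -GM*m/r = -(6.674e-11 * 5.33052e+30 * 3000.0) / 3.2912e+11 = -3.243e+12

-3.243e+12 J


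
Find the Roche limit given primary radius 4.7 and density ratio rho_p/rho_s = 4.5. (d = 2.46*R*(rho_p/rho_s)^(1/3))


d_Roche = 2.46 * 4.7 * 4.5^(1/3) = 19.0884

19.0884


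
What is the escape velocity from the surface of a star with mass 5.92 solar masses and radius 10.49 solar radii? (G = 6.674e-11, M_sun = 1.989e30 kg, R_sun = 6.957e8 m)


M = 5.92 * 1.989e30 kg = 1.177488e+31 kg; R = 10.49 * 6.957e8 m = 7.297893e+09 m. v_esc = sqrt(2GM/R) = sqrt(2 * 6.674e-11 * 1.177488e+31 / 7.297893e+09) = 464074.3854

464074.3854 m/s


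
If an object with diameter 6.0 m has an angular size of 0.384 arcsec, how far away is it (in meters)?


D = size / theta_rad, theta_rad = 0.384 * pi/(180*3600) = 1.862e-06, D = 3.223e+06

3.223e+06 m


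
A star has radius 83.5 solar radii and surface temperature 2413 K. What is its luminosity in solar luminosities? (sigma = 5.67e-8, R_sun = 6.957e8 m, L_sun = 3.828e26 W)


R = 83.5 * 6.957e8 m = 5.809095e+10 m. L = 4*pi*R^2*sigma*T^4 = 4*pi*(5.809095e+10)^2 * 5.67e-8 * 2413^4 = 8.151530695e+28 W. L/L_sun = 8.151530695e+28 / 3.828e26 = 212.9449

212.9449 L_sun


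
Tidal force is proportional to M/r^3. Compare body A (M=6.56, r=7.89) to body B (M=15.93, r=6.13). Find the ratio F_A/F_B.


Ratio = (M1/r1^3) / (M2/r2^3) = (6.56/7.89^3) / (15.93/6.13^3) = 0.1931

0.1931


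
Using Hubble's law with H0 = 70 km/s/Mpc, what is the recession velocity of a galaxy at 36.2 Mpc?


v = H0 * d = 70 * 36.2 = 2534.0

2534.0 km/s


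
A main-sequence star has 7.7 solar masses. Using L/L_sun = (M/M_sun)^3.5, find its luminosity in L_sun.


L/L_sun = (M/M_sun)^3.5 = 7.7^3.5 = 1266.8277

1266.8277 L_sun


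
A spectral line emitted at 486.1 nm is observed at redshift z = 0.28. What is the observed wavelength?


lam_obs = lam_emit * (1 + z) = 486.1 * (1 + 0.28) = 622.208

622.208 nm


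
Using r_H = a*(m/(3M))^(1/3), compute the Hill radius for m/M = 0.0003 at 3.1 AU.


r_H = a * (m/3M)^(1/3) = 3.1 * (0.0003/3)^(1/3) = 0.1439

0.1439 AU


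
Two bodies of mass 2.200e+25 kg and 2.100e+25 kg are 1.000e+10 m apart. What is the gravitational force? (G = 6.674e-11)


F = G*m1*m2/r^2 = 6.674e-11 * 2.200e+25 * 2.100e+25 / (1.000e+10)^2 = 6.674e-11 * 4.620e+50 / 1.000e+20 = 3.083e+20

3.083e+20 N


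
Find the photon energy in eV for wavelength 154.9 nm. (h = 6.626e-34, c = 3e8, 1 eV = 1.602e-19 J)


E = hc/lambda = 6.626e-34 * 3e8 / 1.549e-07 = 1.283e-18 J = 8.0105 eV

8.0105 eV


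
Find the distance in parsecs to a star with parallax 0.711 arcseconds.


d = 1/p = 1/0.711 = 1.4065

1.4065 pc


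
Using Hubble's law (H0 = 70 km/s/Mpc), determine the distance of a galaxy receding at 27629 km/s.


d = v / H0 = 27629 / 70 = 394.7

394.7 Mpc


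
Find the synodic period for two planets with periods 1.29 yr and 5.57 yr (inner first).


1/P_syn = |1/P1 - 1/P2| = |1/1.29 - 1/5.57| => P_syn = 1.6788

1.6788 years


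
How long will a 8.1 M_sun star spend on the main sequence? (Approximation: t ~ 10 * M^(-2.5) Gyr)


t = 10 * M^(-2.5) = 10 * 8.1^(-2.5) = 0.0536

0.0536 Gyr


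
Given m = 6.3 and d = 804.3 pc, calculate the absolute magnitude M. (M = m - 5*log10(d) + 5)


M = m - 5*log10(d) + 5 = 6.3 - 5*log10(804.3) + 5 = -3.2271

-3.2271


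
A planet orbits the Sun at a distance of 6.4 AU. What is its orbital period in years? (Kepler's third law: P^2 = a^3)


P = a^(3/2) = 6.4^1.5 = 16.1909

16.1909 years


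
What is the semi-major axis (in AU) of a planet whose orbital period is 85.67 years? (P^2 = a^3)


a = P^(2/3) = 85.67^(2/3) = 19.4336

19.4336 AU


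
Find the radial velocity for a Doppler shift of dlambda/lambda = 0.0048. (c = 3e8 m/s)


v = (dlambda/lambda) * c = 0.0048 * 3e8 = 1.440e+06

1.440e+06 m/s


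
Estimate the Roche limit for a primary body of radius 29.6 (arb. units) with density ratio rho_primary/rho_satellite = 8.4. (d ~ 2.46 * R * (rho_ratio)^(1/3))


d_Roche = 2.46 * 29.6 * 8.4^(1/3) = 148.0198

148.0198


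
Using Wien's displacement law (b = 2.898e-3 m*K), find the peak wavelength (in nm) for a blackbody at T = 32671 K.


lam_max = b / T = 2.898e-3 / 32671 = 8.870e-08 m = 88.7025 nm

88.7025 nm


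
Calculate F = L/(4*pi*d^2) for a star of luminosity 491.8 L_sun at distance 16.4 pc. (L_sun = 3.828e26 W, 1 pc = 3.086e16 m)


F = L / (4*pi*d^2) = 1.883e+29 / (4*pi*(5.061e+17)^2) = 5.849e-08

5.849e-08 W/m^2


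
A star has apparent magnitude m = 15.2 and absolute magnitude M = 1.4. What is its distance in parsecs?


d = 10^((m - M + 5)/5) = 10^((15.2 - 1.4 + 5)/5) = 5754.3994

5754.3994 pc


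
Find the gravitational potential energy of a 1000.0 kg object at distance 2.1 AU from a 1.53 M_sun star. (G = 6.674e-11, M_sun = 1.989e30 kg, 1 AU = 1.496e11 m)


M = 1.53 * 1.989e30 kg = 3.04317e+30 kg; r = 2.1 AU * 1.496e11 m/AU = 3.1416e+11 m. U = -GM*m/r = -(6.674e-11 * 3.04317e+30 * 1000.0) / 3.1416e+11 = -6.465e+11

-6.465e+11 J


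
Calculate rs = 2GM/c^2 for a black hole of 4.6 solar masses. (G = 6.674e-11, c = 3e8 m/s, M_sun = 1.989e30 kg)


M = 4.6 * 1.989e30 kg = 9.1494e+30 kg. rs = 2GM/c^2 = 2 * 6.674e-11 * 9.1494e+30 / (3e8)^2 = 13569.5768

13569.5768 m


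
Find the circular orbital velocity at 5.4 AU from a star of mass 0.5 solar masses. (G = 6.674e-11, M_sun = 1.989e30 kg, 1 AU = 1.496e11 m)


v = sqrt(GM/r) = sqrt(6.674e-11 * 9.945e+29 / 8.078e+11) = 9064.2697

9064.2697 m/s


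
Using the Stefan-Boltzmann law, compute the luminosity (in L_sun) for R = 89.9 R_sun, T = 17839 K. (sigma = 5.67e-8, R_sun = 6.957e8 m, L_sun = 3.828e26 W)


R = 89.9 * 6.957e8 m = 6.254343e+10 m. L = 4*pi*R^2*sigma*T^4 = 4*pi*(6.254343e+10)^2 * 5.67e-8 * 17839^4 = 2.822528495e+32 W. L/L_sun = 2.822528495e+32 / 3.828e26 = 737337.6424

737337.6424 L_sun


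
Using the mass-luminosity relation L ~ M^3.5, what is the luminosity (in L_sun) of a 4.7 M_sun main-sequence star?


L/L_sun = (M/M_sun)^3.5 = 4.7^3.5 = 225.0829

225.0829 L_sun


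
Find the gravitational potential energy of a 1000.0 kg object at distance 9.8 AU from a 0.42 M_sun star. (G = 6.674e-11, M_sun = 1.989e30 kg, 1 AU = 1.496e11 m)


M = 0.42 * 1.989e30 kg = 8.3538e+29 kg; r = 9.8 AU * 1.496e11 m/AU = 1.46608e+12 m. U = -GM*m/r = -(6.674e-11 * 8.3538e+29 * 1000.0) / 1.46608e+12 = -3.803e+10

-3.803e+10 J


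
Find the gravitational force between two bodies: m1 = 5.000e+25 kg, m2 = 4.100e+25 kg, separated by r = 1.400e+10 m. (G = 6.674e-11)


F = G*m1*m2/r^2 = 6.674e-11 * 5.000e+25 * 4.100e+25 / (1.400e+10)^2 = 6.674e-11 * 2.050e+51 / 1.960e+20 = 6.980e+20

6.980e+20 N


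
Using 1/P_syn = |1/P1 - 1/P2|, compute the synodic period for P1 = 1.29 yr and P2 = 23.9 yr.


1/P_syn = |1/P1 - 1/P2| = |1/1.29 - 1/23.9| => P_syn = 1.3636

1.3636 years


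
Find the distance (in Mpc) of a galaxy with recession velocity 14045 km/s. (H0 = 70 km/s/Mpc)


d = v / H0 = 14045 / 70 = 200.6429

200.6429 Mpc


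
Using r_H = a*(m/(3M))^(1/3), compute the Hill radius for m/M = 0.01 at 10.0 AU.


r_H = a * (m/3M)^(1/3) = 10.0 * (0.01/3)^(1/3) = 1.4938

1.4938 AU


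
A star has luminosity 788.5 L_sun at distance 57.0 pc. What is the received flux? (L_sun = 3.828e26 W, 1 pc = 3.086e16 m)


F = L / (4*pi*d^2) = 3.018e+29 / (4*pi*(1.759e+18)^2) = 7.763e-09

7.763e-09 W/m^2


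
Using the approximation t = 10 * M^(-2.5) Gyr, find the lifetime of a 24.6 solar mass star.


t = 10 * M^(-2.5) = 10 * 24.6^(-2.5) = 0.0033

0.0033 Gyr


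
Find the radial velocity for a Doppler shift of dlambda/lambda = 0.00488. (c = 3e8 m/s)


v = (dlambda/lambda) * c = 0.00488 * 3e8 = 1.464e+06

1.464e+06 m/s


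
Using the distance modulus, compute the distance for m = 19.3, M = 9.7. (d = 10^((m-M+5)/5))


d = 10^((m - M + 5)/5) = 10^((19.3 - 9.7 + 5)/5) = 831.7638

831.7638 pc


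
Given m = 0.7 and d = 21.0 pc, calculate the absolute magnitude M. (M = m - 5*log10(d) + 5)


M = m - 5*log10(d) + 5 = 0.7 - 5*log10(21.0) + 5 = -0.9111

-0.9111


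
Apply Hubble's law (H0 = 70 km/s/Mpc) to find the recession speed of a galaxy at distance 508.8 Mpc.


v = H0 * d = 70 * 508.8 = 35616.0

35616.0 km/s


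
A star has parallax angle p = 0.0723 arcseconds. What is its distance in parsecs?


d = 1/p = 1/0.0723 = 13.8313

13.8313 pc


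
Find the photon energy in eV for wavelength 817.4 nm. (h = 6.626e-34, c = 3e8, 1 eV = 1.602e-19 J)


E = hc/lambda = 6.626e-34 * 3e8 / 8.174e-07 = 2.432e-19 J = 1.518 eV

1.518 eV


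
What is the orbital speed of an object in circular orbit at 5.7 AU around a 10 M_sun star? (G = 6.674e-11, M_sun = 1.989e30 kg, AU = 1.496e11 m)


v = sqrt(GM/r) = sqrt(6.674e-11 * 1.989e+31 / 8.527e+11) = 39455.4743

39455.4743 m/s


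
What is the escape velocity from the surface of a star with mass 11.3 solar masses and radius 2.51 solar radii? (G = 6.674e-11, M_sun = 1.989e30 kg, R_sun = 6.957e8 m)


M = 11.3 * 1.989e30 kg = 2.24757e+31 kg; R = 2.51 * 6.957e8 m = 1.746207e+09 m. v_esc = sqrt(2GM/R) = sqrt(2 * 6.674e-11 * 2.24757e+31 / 1.746207e+09) = 1.311e+06

1.311e+06 m/s


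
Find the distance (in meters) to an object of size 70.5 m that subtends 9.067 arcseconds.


D = size / theta_rad, theta_rad = 9.067 * pi/(180*3600) = 4.396e-05, D = 1.604e+06

1.604e+06 m


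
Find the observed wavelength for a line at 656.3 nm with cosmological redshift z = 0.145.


lam_obs = lam_emit * (1 + z) = 656.3 * (1 + 0.145) = 751.4635

751.4635 nm


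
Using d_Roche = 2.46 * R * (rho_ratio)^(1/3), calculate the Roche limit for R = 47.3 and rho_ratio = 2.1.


d_Roche = 2.46 * 47.3 * 2.1^(1/3) = 149.0056

149.0056


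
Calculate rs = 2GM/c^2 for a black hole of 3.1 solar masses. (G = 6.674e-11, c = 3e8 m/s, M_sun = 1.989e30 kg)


M = 3.1 * 1.989e30 kg = 6.1659e+30 kg. rs = 2GM/c^2 = 2 * 6.674e-11 * 6.1659e+30 / (3e8)^2 = 9144.7148

9144.7148 m


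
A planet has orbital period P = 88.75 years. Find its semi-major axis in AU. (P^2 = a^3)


a = P^(2/3) = 88.75^(2/3) = 19.8966

19.8966 AU


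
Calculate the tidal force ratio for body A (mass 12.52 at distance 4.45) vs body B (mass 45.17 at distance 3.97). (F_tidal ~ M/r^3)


Ratio = (M1/r1^3) / (M2/r2^3) = (12.52/4.45^3) / (45.17/3.97^3) = 0.1968

0.1968


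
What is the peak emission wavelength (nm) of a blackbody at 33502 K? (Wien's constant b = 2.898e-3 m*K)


lam_max = b / T = 2.898e-3 / 33502 = 8.650e-08 m = 86.5023 nm

86.5023 nm


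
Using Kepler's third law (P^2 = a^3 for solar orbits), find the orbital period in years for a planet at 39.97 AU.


P = a^(3/2) = 39.97^1.5 = 252.6977

252.6977 years


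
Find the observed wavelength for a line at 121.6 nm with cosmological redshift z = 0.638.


lam_obs = lam_emit * (1 + z) = 121.6 * (1 + 0.638) = 199.1808

199.1808 nm


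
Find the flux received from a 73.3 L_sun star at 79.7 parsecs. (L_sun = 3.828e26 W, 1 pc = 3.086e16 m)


F = L / (4*pi*d^2) = 2.806e+28 / (4*pi*(2.460e+18)^2) = 3.691e-10

3.691e-10 W/m^2


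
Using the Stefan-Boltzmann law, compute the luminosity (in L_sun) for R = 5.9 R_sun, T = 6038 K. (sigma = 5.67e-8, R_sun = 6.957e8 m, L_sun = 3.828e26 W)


R = 5.9 * 6.957e8 m = 4.10463e+09 m. L = 4*pi*R^2*sigma*T^4 = 4*pi*(4.10463e+09)^2 * 5.67e-8 * 6038^4 = 1.595560909e+28 W. L/L_sun = 1.595560909e+28 / 3.828e26 = 41.6813

41.6813 L_sun


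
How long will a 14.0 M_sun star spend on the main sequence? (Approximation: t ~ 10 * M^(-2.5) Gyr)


t = 10 * M^(-2.5) = 10 * 14.0^(-2.5) = 0.0136

0.0136 Gyr


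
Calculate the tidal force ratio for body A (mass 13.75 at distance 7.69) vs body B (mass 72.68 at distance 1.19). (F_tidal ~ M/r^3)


Ratio = (M1/r1^3) / (M2/r2^3) = (13.75/7.69^3) / (72.68/1.19^3) = 7.011e-04

7.011e-04


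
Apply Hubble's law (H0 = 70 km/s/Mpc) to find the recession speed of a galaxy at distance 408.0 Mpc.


v = H0 * d = 70 * 408.0 = 28560.0

28560.0 km/s


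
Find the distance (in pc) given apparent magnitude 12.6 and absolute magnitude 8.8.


d = 10^((m - M + 5)/5) = 10^((12.6 - 8.8 + 5)/5) = 57.544

57.544 pc


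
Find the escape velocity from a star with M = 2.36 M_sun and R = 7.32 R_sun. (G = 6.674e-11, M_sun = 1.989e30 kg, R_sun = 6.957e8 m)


M = 2.36 * 1.989e30 kg = 4.69404e+30 kg; R = 7.32 * 6.957e8 m = 5.092524e+09 m. v_esc = sqrt(2GM/R) = sqrt(2 * 6.674e-11 * 4.69404e+30 / 5.092524e+09) = 350763.9482

350763.9482 m/s


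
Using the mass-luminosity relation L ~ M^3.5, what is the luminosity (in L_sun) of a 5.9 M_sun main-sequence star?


L/L_sun = (M/M_sun)^3.5 = 5.9^3.5 = 498.8639

498.8639 L_sun


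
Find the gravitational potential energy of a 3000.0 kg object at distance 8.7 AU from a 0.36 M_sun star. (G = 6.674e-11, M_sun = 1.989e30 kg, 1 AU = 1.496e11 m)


M = 0.36 * 1.989e30 kg = 7.1604e+29 kg; r = 8.7 AU * 1.496e11 m/AU = 1.30152e+12 m. U = -GM*m/r = -(6.674e-11 * 7.1604e+29 * 3000.0) / 1.30152e+12 = -1.102e+11

-1.102e+11 J


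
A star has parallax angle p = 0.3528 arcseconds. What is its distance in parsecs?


d = 1/p = 1/0.3528 = 2.8345

2.8345 pc


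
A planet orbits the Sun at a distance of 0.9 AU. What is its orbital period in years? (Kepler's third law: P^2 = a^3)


P = a^(3/2) = 0.9^1.5 = 0.8538

0.8538 years


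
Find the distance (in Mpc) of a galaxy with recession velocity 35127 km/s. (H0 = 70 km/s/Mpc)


d = v / H0 = 35127 / 70 = 501.8143

501.8143 Mpc


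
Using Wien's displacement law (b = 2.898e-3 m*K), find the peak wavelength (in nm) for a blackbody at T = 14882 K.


lam_max = b / T = 2.898e-3 / 14882 = 1.947e-07 m = 194.7319 nm

194.7319 nm


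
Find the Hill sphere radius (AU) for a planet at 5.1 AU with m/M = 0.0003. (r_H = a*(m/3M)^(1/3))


r_H = a * (m/3M)^(1/3) = 5.1 * (0.0003/3)^(1/3) = 0.2367

0.2367 AU


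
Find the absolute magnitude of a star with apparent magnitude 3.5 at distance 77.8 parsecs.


M = m - 5*log10(d) + 5 = 3.5 - 5*log10(77.8) + 5 = -0.9549

-0.9549


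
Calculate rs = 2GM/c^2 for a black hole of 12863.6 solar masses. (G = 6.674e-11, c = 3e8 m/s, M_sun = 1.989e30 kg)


M = 12863.6 * 1.989e30 kg = 2.55857004e+34 kg. rs = 2GM/c^2 = 2 * 6.674e-11 * 2.55857004e+34 / (3e8)^2 = 3.795e+07

3.795e+07 m


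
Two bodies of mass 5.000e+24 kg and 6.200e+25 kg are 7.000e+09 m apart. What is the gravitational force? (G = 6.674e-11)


F = G*m1*m2/r^2 = 6.674e-11 * 5.000e+24 * 6.200e+25 / (7.000e+09)^2 = 6.674e-11 * 3.100e+50 / 4.900e+19 = 4.222e+20

4.222e+20 N


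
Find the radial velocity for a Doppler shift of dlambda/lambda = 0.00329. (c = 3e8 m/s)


v = (dlambda/lambda) * c = 0.00329 * 3e8 = 987000.0

987000.0 m/s


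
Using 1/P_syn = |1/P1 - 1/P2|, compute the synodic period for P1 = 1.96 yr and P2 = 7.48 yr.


1/P_syn = |1/P1 - 1/P2| = |1/1.96 - 1/7.48| => P_syn = 2.6559

2.6559 years


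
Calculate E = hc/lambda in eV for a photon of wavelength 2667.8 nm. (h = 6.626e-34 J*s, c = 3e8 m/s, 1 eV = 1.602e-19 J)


E = hc/lambda = 6.626e-34 * 3e8 / 2.668e-06 = 7.451e-20 J = 0.4651 eV

0.4651 eV


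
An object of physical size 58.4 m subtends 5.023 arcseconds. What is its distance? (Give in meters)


D = size / theta_rad, theta_rad = 5.023 * pi/(180*3600) = 2.435e-05, D = 2.398e+06

2.398e+06 m


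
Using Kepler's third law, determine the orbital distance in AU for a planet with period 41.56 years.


a = P^(2/3) = 41.56^(2/3) = 11.9982

11.9982 AU


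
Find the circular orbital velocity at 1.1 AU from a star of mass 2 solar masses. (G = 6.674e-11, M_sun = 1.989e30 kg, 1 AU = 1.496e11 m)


v = sqrt(GM/r) = sqrt(6.674e-11 * 3.978e+30 / 1.646e+11) = 40166.4409

40166.4409 m/s


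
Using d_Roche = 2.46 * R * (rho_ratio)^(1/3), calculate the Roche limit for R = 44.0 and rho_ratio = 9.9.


d_Roche = 2.46 * 44.0 * 9.9^(1/3) = 232.4161

232.4161


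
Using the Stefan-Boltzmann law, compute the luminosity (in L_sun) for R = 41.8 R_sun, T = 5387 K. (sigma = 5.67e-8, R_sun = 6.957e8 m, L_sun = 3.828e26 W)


R = 41.8 * 6.957e8 m = 2.908026e+10 m. L = 4*pi*R^2*sigma*T^4 = 4*pi*(2.908026e+10)^2 * 5.67e-8 * 5387^4 = 5.07431467e+29 W. L/L_sun = 5.07431467e+29 / 3.828e26 = 1325.5785

1325.5785 L_sun


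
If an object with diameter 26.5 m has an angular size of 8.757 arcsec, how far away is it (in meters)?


D = size / theta_rad, theta_rad = 8.757 * pi/(180*3600) = 4.246e-05, D = 624188.3482

624188.3482 m


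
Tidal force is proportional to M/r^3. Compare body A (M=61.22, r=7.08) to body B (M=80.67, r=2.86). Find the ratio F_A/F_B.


Ratio = (M1/r1^3) / (M2/r2^3) = (61.22/7.08^3) / (80.67/2.86^3) = 0.05

0.05


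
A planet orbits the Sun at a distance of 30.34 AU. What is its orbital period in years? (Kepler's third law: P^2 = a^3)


P = a^(3/2) = 30.34^1.5 = 167.1181

167.1181 years


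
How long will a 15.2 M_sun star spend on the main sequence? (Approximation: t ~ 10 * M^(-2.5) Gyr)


t = 10 * M^(-2.5) = 10 * 15.2^(-2.5) = 0.0111

0.0111 Gyr


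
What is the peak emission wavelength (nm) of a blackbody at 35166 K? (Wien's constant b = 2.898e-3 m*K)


lam_max = b / T = 2.898e-3 / 35166 = 8.241e-08 m = 82.4091 nm

82.4091 nm


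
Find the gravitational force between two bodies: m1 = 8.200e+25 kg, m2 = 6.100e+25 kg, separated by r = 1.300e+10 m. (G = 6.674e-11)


F = G*m1*m2/r^2 = 6.674e-11 * 8.200e+25 * 6.100e+25 / (1.300e+10)^2 = 6.674e-11 * 5.002e+51 / 1.690e+20 = 1.975e+21

1.975e+21 N


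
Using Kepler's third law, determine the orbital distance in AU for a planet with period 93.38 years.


a = P^(2/3) = 93.38^(2/3) = 20.5827

20.5827 AU


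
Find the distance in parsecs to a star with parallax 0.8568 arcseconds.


d = 1/p = 1/0.8568 = 1.1671

1.1671 pc


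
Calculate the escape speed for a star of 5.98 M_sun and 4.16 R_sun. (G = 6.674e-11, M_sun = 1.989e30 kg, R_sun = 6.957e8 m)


M = 5.98 * 1.989e30 kg = 1.189422e+31 kg; R = 4.16 * 6.957e8 m = 2.894112e+09 m. v_esc = sqrt(2GM/R) = sqrt(2 * 6.674e-11 * 1.189422e+31 / 2.894112e+09) = 740659.1895

740659.1895 m/s


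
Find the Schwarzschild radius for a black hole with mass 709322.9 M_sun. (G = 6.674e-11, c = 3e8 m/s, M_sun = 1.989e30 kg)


M = 709322.9 * 1.989e30 kg = 1.410843248e+36 kg. rs = 2GM/c^2 = 2 * 6.674e-11 * 1.410843248e+36 / (3e8)^2 = 2.092e+09

2.092e+09 m


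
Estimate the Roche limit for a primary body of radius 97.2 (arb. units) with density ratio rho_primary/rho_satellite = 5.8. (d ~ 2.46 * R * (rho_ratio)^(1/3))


d_Roche = 2.46 * 97.2 * 5.8^(1/3) = 429.613

429.613


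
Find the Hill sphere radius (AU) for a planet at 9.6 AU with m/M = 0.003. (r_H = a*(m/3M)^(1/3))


r_H = a * (m/3M)^(1/3) = 9.6 * (0.003/3)^(1/3) = 0.96

0.96 AU


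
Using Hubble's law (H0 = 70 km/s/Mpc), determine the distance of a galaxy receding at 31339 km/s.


d = v / H0 = 31339 / 70 = 447.7

447.7 Mpc


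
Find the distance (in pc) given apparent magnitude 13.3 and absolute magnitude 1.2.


d = 10^((m - M + 5)/5) = 10^((13.3 - 1.2 + 5)/5) = 2630.268

2630.268 pc


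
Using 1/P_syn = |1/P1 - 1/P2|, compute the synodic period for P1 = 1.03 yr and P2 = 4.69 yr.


1/P_syn = |1/P1 - 1/P2| = |1/1.03 - 1/4.69| => P_syn = 1.3199

1.3199 years


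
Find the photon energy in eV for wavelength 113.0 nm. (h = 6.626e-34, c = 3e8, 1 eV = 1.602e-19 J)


E = hc/lambda = 6.626e-34 * 3e8 / 1.130e-07 = 1.759e-18 J = 10.9807 eV

10.9807 eV


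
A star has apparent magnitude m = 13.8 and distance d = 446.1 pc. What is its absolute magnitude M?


M = m - 5*log10(d) + 5 = 13.8 - 5*log10(446.1) + 5 = 5.5528

5.5528


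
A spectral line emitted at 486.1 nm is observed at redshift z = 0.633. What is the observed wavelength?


lam_obs = lam_emit * (1 + z) = 486.1 * (1 + 0.633) = 793.8013

793.8013 nm


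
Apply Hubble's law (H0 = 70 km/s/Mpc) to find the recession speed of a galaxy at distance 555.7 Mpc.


v = H0 * d = 70 * 555.7 = 38899.0

38899.0 km/s


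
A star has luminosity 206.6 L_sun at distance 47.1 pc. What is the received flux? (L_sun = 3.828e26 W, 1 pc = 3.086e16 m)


F = L / (4*pi*d^2) = 7.909e+28 / (4*pi*(1.454e+18)^2) = 2.979e-09

2.979e-09 W/m^2


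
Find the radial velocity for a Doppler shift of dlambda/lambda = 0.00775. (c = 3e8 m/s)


v = (dlambda/lambda) * c = 0.00775 * 3e8 = 2.325e+06

2.325e+06 m/s


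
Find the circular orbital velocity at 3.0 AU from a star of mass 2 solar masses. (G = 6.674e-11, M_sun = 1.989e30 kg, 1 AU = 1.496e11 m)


v = sqrt(GM/r) = sqrt(6.674e-11 * 3.978e+30 / 4.488e+11) = 24321.9878

24321.9878 m/s


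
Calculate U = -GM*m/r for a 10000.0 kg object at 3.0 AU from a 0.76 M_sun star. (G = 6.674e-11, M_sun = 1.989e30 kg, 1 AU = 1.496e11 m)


M = 0.76 * 1.989e30 kg = 1.51164e+30 kg; r = 3.0 AU * 1.496e11 m/AU = 4.488e+11 m. U = -GM*m/r = -(6.674e-11 * 1.51164e+30 * 10000.0) / 4.488e+11 = -2.248e+12

-2.248e+12 J


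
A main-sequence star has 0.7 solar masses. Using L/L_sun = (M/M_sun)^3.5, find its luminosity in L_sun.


L/L_sun = (M/M_sun)^3.5 = 0.7^3.5 = 0.287

0.287 L_sun


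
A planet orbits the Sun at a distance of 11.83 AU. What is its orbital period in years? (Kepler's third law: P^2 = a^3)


P = a^(3/2) = 11.83^1.5 = 40.689

40.689 years


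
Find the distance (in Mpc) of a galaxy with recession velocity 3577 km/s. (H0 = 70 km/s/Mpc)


d = v / H0 = 3577 / 70 = 51.1

51.1 Mpc


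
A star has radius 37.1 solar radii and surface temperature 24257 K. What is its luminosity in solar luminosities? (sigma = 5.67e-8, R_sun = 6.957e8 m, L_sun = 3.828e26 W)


R = 37.1 * 6.957e8 m = 2.581047e+10 m. L = 4*pi*R^2*sigma*T^4 = 4*pi*(2.581047e+10)^2 * 5.67e-8 * 24257^4 = 1.643361475e+32 W. L/L_sun = 1.643361475e+32 / 3.828e26 = 429300.2808

429300.2808 L_sun


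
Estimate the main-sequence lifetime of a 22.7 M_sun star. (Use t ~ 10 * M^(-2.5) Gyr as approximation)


t = 10 * M^(-2.5) = 10 * 22.7^(-2.5) = 0.0041

0.0041 Gyr


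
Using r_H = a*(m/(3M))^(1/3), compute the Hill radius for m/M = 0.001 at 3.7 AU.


r_H = a * (m/3M)^(1/3) = 3.7 * (0.001/3)^(1/3) = 0.2565

0.2565 AU


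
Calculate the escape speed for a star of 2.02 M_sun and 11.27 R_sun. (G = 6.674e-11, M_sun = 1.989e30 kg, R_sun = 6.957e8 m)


M = 2.02 * 1.989e30 kg = 4.01778e+30 kg; R = 11.27 * 6.957e8 m = 7.840539e+09 m. v_esc = sqrt(2GM/R) = sqrt(2 * 6.674e-11 * 4.01778e+30 / 7.840539e+09) = 261534.0358

261534.0358 m/s


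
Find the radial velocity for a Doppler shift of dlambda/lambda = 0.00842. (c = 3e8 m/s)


v = (dlambda/lambda) * c = 0.00842 * 3e8 = 2.526e+06

2.526e+06 m/s


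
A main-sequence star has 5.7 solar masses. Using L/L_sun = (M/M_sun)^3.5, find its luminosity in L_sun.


L/L_sun = (M/M_sun)^3.5 = 5.7^3.5 = 442.1422

442.1422 L_sun


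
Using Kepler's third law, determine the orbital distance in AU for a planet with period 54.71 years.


a = P^(2/3) = 54.71^(2/3) = 14.4116

14.4116 AU


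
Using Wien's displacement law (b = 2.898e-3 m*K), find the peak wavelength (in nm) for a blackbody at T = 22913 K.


lam_max = b / T = 2.898e-3 / 22913 = 1.265e-07 m = 126.4784 nm

126.4784 nm


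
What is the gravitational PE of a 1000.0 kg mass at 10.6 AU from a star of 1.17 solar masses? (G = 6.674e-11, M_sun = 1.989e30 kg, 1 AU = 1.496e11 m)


M = 1.17 * 1.989e30 kg = 2.32713e+30 kg; r = 10.6 AU * 1.496e11 m/AU = 1.58576e+12 m. U = -GM*m/r = -(6.674e-11 * 2.32713e+30 * 1000.0) / 1.58576e+12 = -9.794e+10

-9.794e+10 J


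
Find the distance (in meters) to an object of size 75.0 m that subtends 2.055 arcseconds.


D = size / theta_rad, theta_rad = 2.055 * pi/(180*3600) = 9.963e-06, D = 7.528e+06

7.528e+06 m


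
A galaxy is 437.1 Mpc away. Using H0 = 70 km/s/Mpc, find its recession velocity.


v = H0 * d = 70 * 437.1 = 30597.0

30597.0 km/s


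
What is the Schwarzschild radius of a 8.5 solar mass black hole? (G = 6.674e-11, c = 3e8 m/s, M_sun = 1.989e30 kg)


M = 8.5 * 1.989e30 kg = 1.69065e+31 kg. rs = 2GM/c^2 = 2 * 6.674e-11 * 1.69065e+31 / (3e8)^2 = 25074.218

25074.218 m


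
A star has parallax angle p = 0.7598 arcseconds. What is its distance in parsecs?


d = 1/p = 1/0.7598 = 1.3161

1.3161 pc


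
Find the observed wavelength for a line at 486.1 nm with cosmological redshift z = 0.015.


lam_obs = lam_emit * (1 + z) = 486.1 * (1 + 0.015) = 493.3915

493.3915 nm


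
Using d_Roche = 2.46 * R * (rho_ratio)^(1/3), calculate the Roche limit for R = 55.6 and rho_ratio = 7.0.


d_Roche = 2.46 * 55.6 * 7.0^(1/3) = 261.6431

261.6431


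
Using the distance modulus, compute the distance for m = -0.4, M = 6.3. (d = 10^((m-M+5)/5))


d = 10^((m - M + 5)/5) = 10^((-0.4 - 6.3 + 5)/5) = 0.4571

0.4571 pc


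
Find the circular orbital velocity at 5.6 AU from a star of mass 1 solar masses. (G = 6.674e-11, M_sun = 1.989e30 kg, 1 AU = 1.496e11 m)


v = sqrt(GM/r) = sqrt(6.674e-11 * 1.989e+30 / 8.378e+11) = 12587.8246

12587.8246 m/s


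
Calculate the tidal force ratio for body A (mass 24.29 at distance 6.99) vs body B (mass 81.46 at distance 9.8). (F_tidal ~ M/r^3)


Ratio = (M1/r1^3) / (M2/r2^3) = (24.29/6.99^3) / (81.46/9.8^3) = 0.8217

0.8217


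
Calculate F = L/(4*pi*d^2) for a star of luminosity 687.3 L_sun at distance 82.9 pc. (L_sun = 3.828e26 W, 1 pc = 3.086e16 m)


F = L / (4*pi*d^2) = 2.631e+29 / (4*pi*(2.558e+18)^2) = 3.199e-09

3.199e-09 W/m^2


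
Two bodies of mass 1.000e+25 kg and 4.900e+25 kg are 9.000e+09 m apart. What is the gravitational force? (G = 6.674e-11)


F = G*m1*m2/r^2 = 6.674e-11 * 1.000e+25 * 4.900e+25 / (9.000e+09)^2 = 6.674e-11 * 4.900e+50 / 8.100e+19 = 4.037e+20

4.037e+20 N


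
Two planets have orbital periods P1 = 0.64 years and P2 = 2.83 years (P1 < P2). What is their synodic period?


1/P_syn = |1/P1 - 1/P2| = |1/0.64 - 1/2.83| => P_syn = 0.827

0.827 years


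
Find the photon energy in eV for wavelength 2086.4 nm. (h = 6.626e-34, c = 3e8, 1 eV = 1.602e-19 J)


E = hc/lambda = 6.626e-34 * 3e8 / 2.086e-06 = 9.527e-20 J = 0.5947 eV

0.5947 eV


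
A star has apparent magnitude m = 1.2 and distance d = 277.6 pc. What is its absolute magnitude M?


M = m - 5*log10(d) + 5 = 1.2 - 5*log10(277.6) + 5 = -6.0171

-6.0171


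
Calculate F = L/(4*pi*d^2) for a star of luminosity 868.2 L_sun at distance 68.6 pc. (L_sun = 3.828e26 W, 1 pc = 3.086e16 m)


F = L / (4*pi*d^2) = 3.323e+29 / (4*pi*(2.117e+18)^2) = 5.901e-09

5.901e-09 W/m^2


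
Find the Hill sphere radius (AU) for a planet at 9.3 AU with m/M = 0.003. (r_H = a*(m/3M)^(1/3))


r_H = a * (m/3M)^(1/3) = 9.3 * (0.003/3)^(1/3) = 0.93

0.93 AU


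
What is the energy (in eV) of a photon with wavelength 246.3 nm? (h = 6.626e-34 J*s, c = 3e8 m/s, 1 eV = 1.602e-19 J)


E = hc/lambda = 6.626e-34 * 3e8 / 2.463e-07 = 8.071e-19 J = 5.0379 eV

5.0379 eV


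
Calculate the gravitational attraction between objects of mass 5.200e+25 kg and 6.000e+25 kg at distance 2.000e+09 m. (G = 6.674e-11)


F = G*m1*m2/r^2 = 6.674e-11 * 5.200e+25 * 6.000e+25 / (2.000e+09)^2 = 6.674e-11 * 3.120e+51 / 4.000e+18 = 5.206e+22

5.206e+22 N


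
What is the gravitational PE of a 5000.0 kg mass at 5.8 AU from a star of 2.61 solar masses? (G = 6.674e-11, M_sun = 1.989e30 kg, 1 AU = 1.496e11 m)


M = 2.61 * 1.989e30 kg = 5.19129e+30 kg; r = 5.8 AU * 1.496e11 m/AU = 8.6768e+11 m. U = -GM*m/r = -(6.674e-11 * 5.19129e+30 * 5000.0) / 8.6768e+11 = -1.997e+12

-1.997e+12 J


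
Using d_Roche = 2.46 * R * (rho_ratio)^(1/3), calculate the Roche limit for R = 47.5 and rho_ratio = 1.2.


d_Roche = 2.46 * 47.5 * 1.2^(1/3) = 124.1717

124.1717


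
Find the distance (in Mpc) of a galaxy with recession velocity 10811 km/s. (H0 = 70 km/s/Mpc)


d = v / H0 = 10811 / 70 = 154.4429

154.4429 Mpc


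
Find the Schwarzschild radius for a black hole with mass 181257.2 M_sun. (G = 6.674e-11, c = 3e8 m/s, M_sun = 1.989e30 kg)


M = 181257.2 * 1.989e30 kg = 3.605205708e+35 kg. rs = 2GM/c^2 = 2 * 6.674e-11 * 3.605205708e+35 / (3e8)^2 = 5.347e+08

5.347e+08 m


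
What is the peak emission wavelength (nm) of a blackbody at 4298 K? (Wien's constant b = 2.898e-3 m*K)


lam_max = b / T = 2.898e-3 / 4298 = 6.743e-07 m = 674.2671 nm

674.2671 nm


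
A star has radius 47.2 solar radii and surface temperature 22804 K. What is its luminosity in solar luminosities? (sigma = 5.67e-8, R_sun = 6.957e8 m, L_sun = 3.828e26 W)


R = 47.2 * 6.957e8 m = 3.283704e+10 m. L = 4*pi*R^2*sigma*T^4 = 4*pi*(3.283704e+10)^2 * 5.67e-8 * 22804^4 = 2.077614924e+32 W. L/L_sun = 2.077614924e+32 / 3.828e26 = 542741.6206

542741.6206 L_sun


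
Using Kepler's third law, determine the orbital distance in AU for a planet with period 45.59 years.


a = P^(2/3) = 45.59^(2/3) = 12.7618

12.7618 AU


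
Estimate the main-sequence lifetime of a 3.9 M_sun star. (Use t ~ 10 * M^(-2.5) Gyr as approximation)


t = 10 * M^(-2.5) = 10 * 3.9^(-2.5) = 0.3329

0.3329 Gyr


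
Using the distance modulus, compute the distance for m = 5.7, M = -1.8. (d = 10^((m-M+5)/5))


d = 10^((m - M + 5)/5) = 10^((5.7 - -1.8 + 5)/5) = 316.2278

316.2278 pc


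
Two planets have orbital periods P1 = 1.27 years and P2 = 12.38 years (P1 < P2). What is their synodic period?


1/P_syn = |1/P1 - 1/P2| = |1/1.27 - 1/12.38| => P_syn = 1.4152

1.4152 years


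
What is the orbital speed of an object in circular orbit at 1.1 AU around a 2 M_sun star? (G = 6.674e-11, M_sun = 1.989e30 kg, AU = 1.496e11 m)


v = sqrt(GM/r) = sqrt(6.674e-11 * 3.978e+30 / 1.646e+11) = 40166.4409

40166.4409 m/s


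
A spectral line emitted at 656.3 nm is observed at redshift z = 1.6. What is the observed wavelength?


lam_obs = lam_emit * (1 + z) = 656.3 * (1 + 1.6) = 1706.38

1706.38 nm


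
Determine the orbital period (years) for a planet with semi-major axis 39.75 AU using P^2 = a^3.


P = a^(3/2) = 39.75^1.5 = 250.6142

250.6142 years


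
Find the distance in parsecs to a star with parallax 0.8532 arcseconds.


d = 1/p = 1/0.8532 = 1.1721

1.1721 pc


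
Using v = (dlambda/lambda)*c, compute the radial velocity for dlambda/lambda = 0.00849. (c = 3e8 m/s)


v = (dlambda/lambda) * c = 0.00849 * 3e8 = 2.547e+06

2.547e+06 m/s


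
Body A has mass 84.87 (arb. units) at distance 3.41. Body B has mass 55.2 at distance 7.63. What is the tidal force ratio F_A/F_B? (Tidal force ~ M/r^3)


Ratio = (M1/r1^3) / (M2/r2^3) = (84.87/3.41^3) / (55.2/7.63^3) = 17.2237

17.2237


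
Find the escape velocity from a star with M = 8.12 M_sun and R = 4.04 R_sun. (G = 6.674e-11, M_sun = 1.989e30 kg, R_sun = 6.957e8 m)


M = 8.12 * 1.989e30 kg = 1.615068e+31 kg; R = 4.04 * 6.957e8 m = 2.810628e+09 m. v_esc = sqrt(2GM/R) = sqrt(2 * 6.674e-11 * 1.615068e+31 / 2.810628e+09) = 875793.7084

875793.7084 m/s


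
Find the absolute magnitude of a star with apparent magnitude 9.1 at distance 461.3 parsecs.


M = m - 5*log10(d) + 5 = 9.1 - 5*log10(461.3) + 5 = 0.7801

0.7801


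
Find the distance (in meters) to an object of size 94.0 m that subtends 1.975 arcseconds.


D = size / theta_rad, theta_rad = 1.975 * pi/(180*3600) = 9.575e-06, D = 9.817e+06

9.817e+06 m


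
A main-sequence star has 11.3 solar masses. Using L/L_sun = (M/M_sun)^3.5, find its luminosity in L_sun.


L/L_sun = (M/M_sun)^3.5 = 11.3^3.5 = 4850.3665

4850.3665 L_sun


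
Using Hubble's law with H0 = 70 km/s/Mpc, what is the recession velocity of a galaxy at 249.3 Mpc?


v = H0 * d = 70 * 249.3 = 17451.0

17451.0 km/s


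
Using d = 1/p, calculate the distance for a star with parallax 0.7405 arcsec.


d = 1/p = 1/0.7405 = 1.3504

1.3504 pc


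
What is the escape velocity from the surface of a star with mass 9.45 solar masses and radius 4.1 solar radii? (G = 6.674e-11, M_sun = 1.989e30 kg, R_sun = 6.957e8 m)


M = 9.45 * 1.989e30 kg = 1.879605e+31 kg; R = 4.1 * 6.957e8 m = 2.85237e+09 m. v_esc = sqrt(2GM/R) = sqrt(2 * 6.674e-11 * 1.879605e+31 / 2.85237e+09) = 937860.9746

937860.9746 m/s


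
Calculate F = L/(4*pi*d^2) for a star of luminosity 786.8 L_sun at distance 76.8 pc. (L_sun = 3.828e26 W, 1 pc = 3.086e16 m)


F = L / (4*pi*d^2) = 3.012e+29 / (4*pi*(2.370e+18)^2) = 4.267e-09

4.267e-09 W/m^2


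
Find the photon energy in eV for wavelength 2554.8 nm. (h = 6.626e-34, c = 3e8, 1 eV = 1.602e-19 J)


E = hc/lambda = 6.626e-34 * 3e8 / 2.555e-06 = 7.781e-20 J = 0.4857 eV

0.4857 eV


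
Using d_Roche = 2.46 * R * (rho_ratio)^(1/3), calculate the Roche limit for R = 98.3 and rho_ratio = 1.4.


d_Roche = 2.46 * 98.3 * 1.4^(1/3) = 270.5191

270.5191


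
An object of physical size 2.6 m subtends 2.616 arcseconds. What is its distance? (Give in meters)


D = size / theta_rad, theta_rad = 2.616 * pi/(180*3600) = 1.268e-05, D = 205003.2478

205003.2478 m


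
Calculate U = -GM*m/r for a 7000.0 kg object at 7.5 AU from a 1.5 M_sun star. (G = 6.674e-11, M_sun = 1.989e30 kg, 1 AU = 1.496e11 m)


M = 1.5 * 1.989e30 kg = 2.9835e+30 kg; r = 7.5 AU * 1.496e11 m/AU = 1.122e+12 m. U = -GM*m/r = -(6.674e-11 * 2.9835e+30 * 7000.0) / 1.122e+12 = -1.242e+12

-1.242e+12 J


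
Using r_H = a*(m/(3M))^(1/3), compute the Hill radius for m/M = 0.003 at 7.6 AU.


r_H = a * (m/3M)^(1/3) = 7.6 * (0.003/3)^(1/3) = 0.76

0.76 AU


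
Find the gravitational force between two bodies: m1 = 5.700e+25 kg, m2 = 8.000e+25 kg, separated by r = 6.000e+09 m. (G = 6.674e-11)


F = G*m1*m2/r^2 = 6.674e-11 * 5.700e+25 * 8.000e+25 / (6.000e+09)^2 = 6.674e-11 * 4.560e+51 / 3.600e+19 = 8.454e+21

8.454e+21 N


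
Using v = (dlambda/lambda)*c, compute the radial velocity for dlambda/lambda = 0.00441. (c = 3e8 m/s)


v = (dlambda/lambda) * c = 0.00441 * 3e8 = 1.323e+06

1.323e+06 m/s


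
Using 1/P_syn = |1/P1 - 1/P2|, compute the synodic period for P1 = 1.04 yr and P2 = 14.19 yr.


1/P_syn = |1/P1 - 1/P2| = |1/1.04 - 1/14.19| => P_syn = 1.1223

1.1223 years


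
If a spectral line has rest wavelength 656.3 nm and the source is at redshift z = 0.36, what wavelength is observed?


lam_obs = lam_emit * (1 + z) = 656.3 * (1 + 0.36) = 892.568

892.568 nm


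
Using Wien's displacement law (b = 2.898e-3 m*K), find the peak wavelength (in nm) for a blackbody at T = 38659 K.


lam_max = b / T = 2.898e-3 / 38659 = 7.496e-08 m = 74.9631 nm

74.9631 nm


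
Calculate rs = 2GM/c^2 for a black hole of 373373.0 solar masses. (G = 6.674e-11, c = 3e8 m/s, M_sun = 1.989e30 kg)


M = 373373.0 * 1.989e30 kg = 7.42638897e+35 kg. rs = 2GM/c^2 = 2 * 6.674e-11 * 7.42638897e+35 / (3e8)^2 = 1.101e+09

1.101e+09 m


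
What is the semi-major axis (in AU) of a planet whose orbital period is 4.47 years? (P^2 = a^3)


a = P^(2/3) = 4.47^(2/3) = 2.7136

2.7136 AU


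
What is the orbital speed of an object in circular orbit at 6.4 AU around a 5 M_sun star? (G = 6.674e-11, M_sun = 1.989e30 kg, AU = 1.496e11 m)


v = sqrt(GM/r) = sqrt(6.674e-11 * 9.945e+30 / 9.574e+11) = 26329.3241

26329.3241 m/s


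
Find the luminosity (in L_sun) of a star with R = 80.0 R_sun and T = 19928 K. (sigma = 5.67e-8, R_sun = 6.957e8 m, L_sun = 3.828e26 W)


R = 80.0 * 6.957e8 m = 5.5656e+10 m. L = 4*pi*R^2*sigma*T^4 = 4*pi*(5.5656e+10)^2 * 5.67e-8 * 19928^4 = 3.480741424e+32 W. L/L_sun = 3.480741424e+32 / 3.828e26 = 909284.5934

909284.5934 L_sun


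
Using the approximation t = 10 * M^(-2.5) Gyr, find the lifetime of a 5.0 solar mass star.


t = 10 * M^(-2.5) = 10 * 5.0^(-2.5) = 0.1789

0.1789 Gyr


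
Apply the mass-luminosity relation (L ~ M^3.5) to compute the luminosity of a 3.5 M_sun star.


L/L_sun = (M/M_sun)^3.5 = 3.5^3.5 = 80.2118

80.2118 L_sun


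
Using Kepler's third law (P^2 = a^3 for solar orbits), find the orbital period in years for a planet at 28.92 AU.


P = a^(3/2) = 28.92^1.5 = 155.524

155.524 years


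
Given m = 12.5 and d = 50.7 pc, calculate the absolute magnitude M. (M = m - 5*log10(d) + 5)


M = m - 5*log10(d) + 5 = 12.5 - 5*log10(50.7) + 5 = 8.975

8.975


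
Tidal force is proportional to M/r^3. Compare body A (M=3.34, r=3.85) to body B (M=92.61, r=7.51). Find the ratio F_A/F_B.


Ratio = (M1/r1^3) / (M2/r2^3) = (3.34/3.85^3) / (92.61/7.51^3) = 0.2677

0.2677


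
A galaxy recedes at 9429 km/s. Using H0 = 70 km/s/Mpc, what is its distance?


d = v / H0 = 9429 / 70 = 134.7

134.7 Mpc


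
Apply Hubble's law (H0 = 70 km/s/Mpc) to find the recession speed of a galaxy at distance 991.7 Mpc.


v = H0 * d = 70 * 991.7 = 69419.0

69419.0 km/s


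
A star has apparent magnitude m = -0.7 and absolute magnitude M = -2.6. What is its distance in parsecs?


d = 10^((m - M + 5)/5) = 10^((-0.7 - -2.6 + 5)/5) = 23.9883

23.9883 pc


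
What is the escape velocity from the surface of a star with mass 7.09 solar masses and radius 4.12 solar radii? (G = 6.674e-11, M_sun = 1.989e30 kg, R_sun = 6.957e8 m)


M = 7.09 * 1.989e30 kg = 1.410201e+31 kg; R = 4.12 * 6.957e8 m = 2.866284e+09 m. v_esc = sqrt(2GM/R) = sqrt(2 * 6.674e-11 * 1.410201e+31 / 2.866284e+09) = 810380.5304

810380.5304 m/s
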